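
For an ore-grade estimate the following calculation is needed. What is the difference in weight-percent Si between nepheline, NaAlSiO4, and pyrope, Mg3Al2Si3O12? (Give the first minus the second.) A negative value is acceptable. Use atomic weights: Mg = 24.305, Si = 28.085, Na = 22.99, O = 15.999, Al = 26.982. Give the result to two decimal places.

-1.13 percentage points

M(NaAlSiO4) = 142.053 g/mol, so wt% Si = 28.085/142.053 × 100 = 19.77%.
M(Mg3Al2Si3O12) = 403.122 g/mol, so wt% Si = 84.255/403.122 × 100 = 20.90%.
19.77 − 20.90 = -1.13 pp.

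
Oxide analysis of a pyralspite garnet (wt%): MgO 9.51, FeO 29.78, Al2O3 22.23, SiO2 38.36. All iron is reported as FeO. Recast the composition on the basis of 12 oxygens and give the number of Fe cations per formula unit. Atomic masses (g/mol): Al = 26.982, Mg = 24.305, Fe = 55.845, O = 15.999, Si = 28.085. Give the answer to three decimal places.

MgO: 9.51/40.304 = 0.23596 mol → 0.23596 mol Mg, 0.23596 mol O.
FeO: 29.78/71.844 = 0.41451 mol → 0.41451 mol Fe, 0.41451 mol O.
Al2O3: 22.23/101.961 = 0.21802 mol → 0.43604 mol Al, 0.65406 mol O.
SiO2: 38.36/60.083 = 0.63845 mol → 0.63845 mol Si, 1.27690 mol O.
Total oxygen = 2.58143 mol. Normalization factor = 12/2.58143 = 4.64859.
Fe per 12 O = 0.41451 × 4.64859 = 1.927.

1.927 Fe apfu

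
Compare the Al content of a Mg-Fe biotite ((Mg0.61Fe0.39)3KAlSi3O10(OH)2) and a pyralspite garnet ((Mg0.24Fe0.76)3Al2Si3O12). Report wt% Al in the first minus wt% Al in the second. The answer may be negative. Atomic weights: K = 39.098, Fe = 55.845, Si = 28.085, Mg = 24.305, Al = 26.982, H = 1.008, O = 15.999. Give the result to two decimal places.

-5.42 percentage points

M((Mg0.61Fe0.39)3KAlSi3O10(OH)2) = 454.156 g/mol, so wt% Al = 26.982/454.156 × 100 = 5.94%.
M((Mg0.24Fe0.76)3Al2Si3O12) = 475.033 g/mol, so wt% Al = 53.964/475.033 × 100 = 11.36%.
5.94 − 11.36 = -5.42 pp.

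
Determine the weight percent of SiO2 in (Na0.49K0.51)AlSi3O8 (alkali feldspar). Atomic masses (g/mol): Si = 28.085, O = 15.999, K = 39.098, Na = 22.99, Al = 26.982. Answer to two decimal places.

66.65 wt%

M((Na0.49K0.51)AlSi3O8) = 270.434 g/mol; M(SiO2) = 60.083 g/mol.
Moles SiO2 per formula unit = 3 Si ÷ 1 = 3.0000.
SiO2 fraction = (3.0000 × 60.083) / 270.434 = 180.249/270.434 = 0.6665.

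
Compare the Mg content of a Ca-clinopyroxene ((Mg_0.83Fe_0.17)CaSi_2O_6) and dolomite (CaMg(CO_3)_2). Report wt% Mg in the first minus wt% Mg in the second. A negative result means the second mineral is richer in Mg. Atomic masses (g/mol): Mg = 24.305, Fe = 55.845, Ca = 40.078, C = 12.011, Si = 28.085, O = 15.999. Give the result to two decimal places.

-4.09 percentage points

First mineral: 20.173 g Mg in 221.909 g formula = 9.09 wt% Mg.
Second mineral: 24.305 g Mg in 184.399 g formula = 13.18 wt% Mg.
9.09% − 13.18% gives a difference of -4.09 percentage points.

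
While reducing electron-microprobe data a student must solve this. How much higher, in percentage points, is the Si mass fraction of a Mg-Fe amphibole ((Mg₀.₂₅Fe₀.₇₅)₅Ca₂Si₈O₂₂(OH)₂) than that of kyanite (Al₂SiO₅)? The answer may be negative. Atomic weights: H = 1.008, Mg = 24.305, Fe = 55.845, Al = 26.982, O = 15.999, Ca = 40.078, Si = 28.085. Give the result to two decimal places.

First mineral: 224.680 g Si in 930.628 g formula = 24.14 wt% Si.
Second mineral: 28.085 g Si in 162.044 g formula = 17.33 wt% Si.
24.14% − 17.33% gives a difference of 6.81 percentage points.

6.81 percentage points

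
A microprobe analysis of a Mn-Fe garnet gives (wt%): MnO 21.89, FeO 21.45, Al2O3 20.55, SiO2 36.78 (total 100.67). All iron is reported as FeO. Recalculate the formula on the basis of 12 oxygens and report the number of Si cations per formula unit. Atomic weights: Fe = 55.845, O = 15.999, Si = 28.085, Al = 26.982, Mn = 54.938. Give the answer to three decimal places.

MnO: 21.89/70.937 = 0.30858 mol → 0.30858 mol Mn, 0.30858 mol O.
FeO: 21.45/71.844 = 0.29856 mol → 0.29856 mol Fe, 0.29856 mol O.
Al2O3: 20.55/101.961 = 0.20155 mol → 0.40310 mol Al, 0.60465 mol O.
SiO2: 36.78/60.083 = 0.61215 mol → 0.61215 mol Si, 1.22430 mol O.
Total oxygen = 2.43609 mol. Normalization factor = 12/2.43609 = 4.92593.
Si per 12 O = 0.61215 × 4.92593 = 3.015.

3.015 Si apfu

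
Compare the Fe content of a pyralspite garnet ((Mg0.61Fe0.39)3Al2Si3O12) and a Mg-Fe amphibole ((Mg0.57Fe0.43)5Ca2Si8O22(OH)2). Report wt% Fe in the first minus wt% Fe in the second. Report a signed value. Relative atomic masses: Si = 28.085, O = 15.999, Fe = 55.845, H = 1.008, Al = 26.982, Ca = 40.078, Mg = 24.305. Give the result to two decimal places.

Fe in (Mg0.61Fe0.39)3Al2Si3O12: molar mass 440.024 g/mol; 1.17×55.845 = 65.339 g → 14.85 wt%.
Fe in (Mg0.57Fe0.43)5Ca2Si8O22(OH)2: molar mass 880.164 g/mol; 2.15×55.845 = 120.067 g → 13.64 wt%.
Difference = 14.85 − 13.64 = 1.21 percentage points.

1.21 percentage points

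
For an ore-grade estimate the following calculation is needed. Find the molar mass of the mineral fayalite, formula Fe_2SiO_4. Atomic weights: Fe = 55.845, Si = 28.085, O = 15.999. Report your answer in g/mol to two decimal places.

M = 2×55.845 + 1×28.085 + 4×15.999

203.77 g/mol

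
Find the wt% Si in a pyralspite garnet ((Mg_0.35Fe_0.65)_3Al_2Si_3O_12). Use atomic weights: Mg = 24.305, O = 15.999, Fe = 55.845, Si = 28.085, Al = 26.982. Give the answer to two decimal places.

Molar mass of (Mg_0.35Fe_0.65)_3Al_2Si_3O_12: 1.05·24.305 + 1.95·55.845 + 2·26.982 + 3·28.085 + 12·15.999 = 464.625 g/mol.
Mass of Si per formula unit: 3 × 28.085 = 84.255 g.
Weight fraction Si = 84.255 / 464.625 = 0.1813.

18.13 weight percent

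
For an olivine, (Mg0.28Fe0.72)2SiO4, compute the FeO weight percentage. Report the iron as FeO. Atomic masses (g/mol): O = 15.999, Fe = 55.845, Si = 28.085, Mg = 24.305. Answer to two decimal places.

Formula mass = 186.109 g/mol.
1.44 Fe → 1.4400 mol FeO per formula unit; M(FeO) = 71.844, so FeO mass = 103.455 g.
103.455/186.109 × 100 = 55.59 wt%.

55.59 wt%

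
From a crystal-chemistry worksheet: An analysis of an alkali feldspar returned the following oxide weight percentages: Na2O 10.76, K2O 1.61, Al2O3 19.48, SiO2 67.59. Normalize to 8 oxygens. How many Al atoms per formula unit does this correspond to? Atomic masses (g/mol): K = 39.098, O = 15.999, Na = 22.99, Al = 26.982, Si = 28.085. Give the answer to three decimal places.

1.014 Al apfu

10.76 wt% Na2O ÷ 61.979 g/mol = 0.17361 mol, giving 0.34722 Na and 0.17361 O.
1.61 wt% K2O ÷ 94.195 g/mol = 0.01709 mol, giving 0.03418 K and 0.01709 O.
19.48 wt% Al2O3 ÷ 101.961 g/mol = 0.19105 mol, giving 0.38210 Al and 0.57315 O.
67.59 wt% SiO2 ÷ 60.083 g/mol = 1.12494 mol, giving 1.12494 Si and 2.24988 O.
Oxygen sums to 3.01373; scaling by 8/3.01373 = 2.65452 puts the formula on 8 O.
Al: 0.38210 × 2.65452 = 1.014 atoms per formula unit.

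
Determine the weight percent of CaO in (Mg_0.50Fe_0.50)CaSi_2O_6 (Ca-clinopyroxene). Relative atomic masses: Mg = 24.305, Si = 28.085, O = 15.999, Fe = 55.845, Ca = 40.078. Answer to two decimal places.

24.14 wt%

M((Mg_0.50Fe_0.50)CaSi_2O_6) = 232.317 g/mol; M(CaO) = 56.077 g/mol.
Moles CaO per formula unit = 1 Ca ÷ 1 = 1.0000.
CaO fraction = (1.0000 × 56.077) / 232.317 = 56.077/232.317 = 0.2414.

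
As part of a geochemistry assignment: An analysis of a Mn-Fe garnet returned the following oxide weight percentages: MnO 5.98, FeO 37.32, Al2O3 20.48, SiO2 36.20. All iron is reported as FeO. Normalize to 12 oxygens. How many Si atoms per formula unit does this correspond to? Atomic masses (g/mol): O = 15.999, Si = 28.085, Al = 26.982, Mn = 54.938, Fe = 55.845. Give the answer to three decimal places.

2.998 Si apfu

MnO (M=70.937): mol = 0.08430; Mn = 0.08430, O = 0.08430.
FeO (M=71.844): mol = 0.51946; Fe = 0.51946, O = 0.51946.
Al2O3 (M=101.961): mol = 0.20086; Al = 0.40172, O = 0.60258.
SiO2 (M=60.083): mol = 0.60250; Si = 0.60250, O = 1.20500.
ΣO = 2.41134; factor = 12/ΣO = 4.97649.
Si apfu = 0.60250 × 4.97649 = 2.998.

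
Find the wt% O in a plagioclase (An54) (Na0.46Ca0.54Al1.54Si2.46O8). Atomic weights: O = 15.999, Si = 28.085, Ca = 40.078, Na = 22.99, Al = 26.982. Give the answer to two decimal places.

47.26 mass %

Formula mass = 0.46·22.99 + 0.54·40.078 + 1.54·26.982 + 2.46·28.085 + 8·15.999 = 270.851 g/mol, of which 127.992 g is O.
So O makes up 127.992/270.851 = 0.4726 of the mass, i.e. 47.26%.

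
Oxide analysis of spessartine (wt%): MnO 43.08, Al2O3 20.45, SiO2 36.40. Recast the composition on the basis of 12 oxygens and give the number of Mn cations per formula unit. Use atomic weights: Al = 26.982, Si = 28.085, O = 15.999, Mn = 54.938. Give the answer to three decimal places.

MnO (M=70.937): mol = 0.60730; Mn = 0.60730, O = 0.60730.
Al2O3 (M=101.961): mol = 0.20057; Al = 0.40114, O = 0.60171.
SiO2 (M=60.083): mol = 0.60583; Si = 0.60583, O = 1.21166.
ΣO = 2.42067; factor = 12/ΣO = 4.95731.
Mn apfu = 0.60730 × 4.95731 = 3.011.

3.011 Mn apfu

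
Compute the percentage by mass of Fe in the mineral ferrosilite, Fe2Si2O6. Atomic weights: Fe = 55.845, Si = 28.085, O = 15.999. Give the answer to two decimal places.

M(Fe2Si2O6) = 263.854 g/mol.
Fe contributes 2 × 55.845 = 111.690 g per mole.
111.690/263.854 = 0.4233 → 42.33%.

42.33 wt%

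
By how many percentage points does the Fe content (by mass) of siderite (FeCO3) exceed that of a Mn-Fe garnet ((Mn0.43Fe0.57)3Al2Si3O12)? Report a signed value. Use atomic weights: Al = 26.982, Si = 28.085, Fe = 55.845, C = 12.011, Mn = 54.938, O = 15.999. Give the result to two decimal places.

Fe in FeCO3: molar mass 115.853 g/mol; 1×55.845 = 55.845 g → 48.20 wt%.
Fe in (Mn0.43Fe0.57)3Al2Si3O12: molar mass 496.572 g/mol; 1.71×55.845 = 95.495 g → 19.23 wt%.
Difference = 48.20 − 19.23 = 28.97 percentage points.

28.97 percentage points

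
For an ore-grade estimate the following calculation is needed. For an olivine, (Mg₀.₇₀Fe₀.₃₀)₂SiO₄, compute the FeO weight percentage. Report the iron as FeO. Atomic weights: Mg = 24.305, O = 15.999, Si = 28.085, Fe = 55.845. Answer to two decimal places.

27.01 wt%

Formula mass = 159.615 g/mol.
0.60 Fe → 0.6000 mol FeO per formula unit; M(FeO) = 71.844, so FeO mass = 43.106 g.
43.106/159.615 × 100 = 27.01 wt%.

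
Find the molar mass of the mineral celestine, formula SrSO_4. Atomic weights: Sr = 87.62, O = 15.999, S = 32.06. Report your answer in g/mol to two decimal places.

Sr: 1 × 87.62 = 87.6200
S: 1 × 32.06 = 32.0600
O: 4 × 15.999 = 63.9960
Summing the contributions gives the formula mass.

183.68 g/mol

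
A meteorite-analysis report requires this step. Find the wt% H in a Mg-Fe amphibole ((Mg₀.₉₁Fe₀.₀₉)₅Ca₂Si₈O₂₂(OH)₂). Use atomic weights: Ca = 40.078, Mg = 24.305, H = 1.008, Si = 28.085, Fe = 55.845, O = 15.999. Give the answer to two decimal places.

M((Mg₀.₉₁Fe₀.₀₉)₅Ca₂Si₈O₂₂(OH)₂) = 826.546 g/mol.
H contributes 2 × 1.008 = 2.016 g per mole.
2.016/826.546 = 0.0024 → 0.24%.

0.24 wt%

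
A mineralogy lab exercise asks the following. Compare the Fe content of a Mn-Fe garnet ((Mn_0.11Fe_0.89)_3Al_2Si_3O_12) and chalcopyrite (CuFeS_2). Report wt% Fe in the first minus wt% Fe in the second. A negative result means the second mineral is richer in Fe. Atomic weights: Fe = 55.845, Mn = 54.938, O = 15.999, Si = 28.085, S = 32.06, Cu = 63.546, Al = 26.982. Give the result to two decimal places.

-0.46 percentage points

Fe in (Mn_0.11Fe_0.89)_3Al_2Si_3O_12: molar mass 497.443 g/mol; 2.67×55.845 = 149.106 g → 29.97 wt%.
Fe in CuFeS_2: molar mass 183.511 g/mol; 1×55.845 = 55.845 g → 30.43 wt%.
Difference = 29.97 − 30.43 = -0.46 percentage points.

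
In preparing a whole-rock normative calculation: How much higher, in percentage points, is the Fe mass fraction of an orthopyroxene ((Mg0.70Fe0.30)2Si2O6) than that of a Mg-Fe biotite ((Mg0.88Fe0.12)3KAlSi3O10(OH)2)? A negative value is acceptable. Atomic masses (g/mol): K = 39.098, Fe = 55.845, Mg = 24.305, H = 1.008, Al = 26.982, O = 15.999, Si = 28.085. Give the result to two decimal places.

Fe in (Mg0.70Fe0.30)2Si2O6: molar mass 219.698 g/mol; 0.60×55.845 = 33.507 g → 15.25 wt%.
Fe in (Mg0.88Fe0.12)3KAlSi3O10(OH)2: molar mass 428.608 g/mol; 0.36×55.845 = 20.104 g → 4.69 wt%.
Difference = 15.25 − 4.69 = 10.56 percentage points.

10.56 percentage points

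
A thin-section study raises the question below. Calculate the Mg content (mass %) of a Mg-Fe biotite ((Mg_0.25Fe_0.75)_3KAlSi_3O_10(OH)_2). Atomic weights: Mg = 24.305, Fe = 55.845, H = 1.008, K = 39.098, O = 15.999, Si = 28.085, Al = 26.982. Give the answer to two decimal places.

3.73 mass %

Molar mass of (Mg_0.25Fe_0.75)_3KAlSi_3O_10(OH)_2: 0.75·24.305 + 2.25·55.845 + 1·39.098 + 1·26.982 + 3·28.085 + 12·15.999 + 2·1.008 = 488.219 g/mol.
Mass of Mg per formula unit: 0.75 × 24.305 = 18.229 g.
Weight fraction Mg = 18.229 / 488.219 = 0.0373.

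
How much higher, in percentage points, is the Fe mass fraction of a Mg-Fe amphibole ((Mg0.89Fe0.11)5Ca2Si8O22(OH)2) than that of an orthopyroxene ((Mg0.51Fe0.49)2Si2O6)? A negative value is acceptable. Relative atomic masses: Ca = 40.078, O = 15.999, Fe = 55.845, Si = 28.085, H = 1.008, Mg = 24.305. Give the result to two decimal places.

Fe in (Mg0.89Fe0.11)5Ca2Si8O22(OH)2: molar mass 829.700 g/mol; 0.55×55.845 = 30.715 g → 3.70 wt%.
Fe in (Mg0.51Fe0.49)2Si2O6: molar mass 231.683 g/mol; 0.98×55.845 = 54.728 g → 23.62 wt%.
Difference = 3.70 − 23.62 = -19.92 percentage points.

-19.92 percentage points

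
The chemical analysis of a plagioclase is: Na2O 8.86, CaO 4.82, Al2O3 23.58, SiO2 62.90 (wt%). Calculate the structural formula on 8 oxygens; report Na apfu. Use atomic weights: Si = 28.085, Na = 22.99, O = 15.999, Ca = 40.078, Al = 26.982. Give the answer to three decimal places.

0.758 Na apfu

Na2O: 8.86/61.979 = 0.14295 mol → 0.28590 mol Na, 0.14295 mol O.
CaO: 4.82/56.077 = 0.08595 mol → 0.08595 mol Ca, 0.08595 mol O.
Al2O3: 23.58/101.961 = 0.23126 mol → 0.46252 mol Al, 0.69378 mol O.
SiO2: 62.90/60.083 = 1.04689 mol → 1.04689 mol Si, 2.09378 mol O.
Total oxygen = 3.01646 mol. Normalization factor = 8/3.01646 = 2.65212.
Na per 8 O = 0.28590 × 2.65212 = 0.758.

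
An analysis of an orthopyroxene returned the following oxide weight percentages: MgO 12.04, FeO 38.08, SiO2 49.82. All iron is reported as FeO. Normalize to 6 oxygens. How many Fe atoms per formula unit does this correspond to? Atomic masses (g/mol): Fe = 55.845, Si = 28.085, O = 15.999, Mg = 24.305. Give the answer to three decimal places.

1.279 Fe apfu

MgO (M=40.304): mol = 0.29873; Mg = 0.29873, O = 0.29873.
FeO (M=71.844): mol = 0.53004; Fe = 0.53004, O = 0.53004.
SiO2 (M=60.083): mol = 0.82919; Si = 0.82919, O = 1.65838.
ΣO = 2.48715; factor = 6/ΣO = 2.41240.
Fe apfu = 0.53004 × 2.41240 = 1.279.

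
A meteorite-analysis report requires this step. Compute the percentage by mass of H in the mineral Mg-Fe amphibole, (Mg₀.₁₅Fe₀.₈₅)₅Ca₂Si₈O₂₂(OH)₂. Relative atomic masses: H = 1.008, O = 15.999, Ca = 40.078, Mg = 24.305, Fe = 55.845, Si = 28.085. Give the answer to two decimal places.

M((Mg₀.₁₅Fe₀.₈₅)₅Ca₂Si₈O₂₂(OH)₂) = 946.398 g/mol.
H contributes 2 × 1.008 = 2.016 g per mole.
2.016/946.398 = 0.0021 → 0.21%.

0.21 weight percent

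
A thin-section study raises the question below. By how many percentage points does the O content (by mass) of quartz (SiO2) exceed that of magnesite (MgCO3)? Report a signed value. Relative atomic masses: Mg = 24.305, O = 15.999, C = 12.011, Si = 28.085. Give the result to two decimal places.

First mineral: 31.998 g O in 60.083 g formula = 53.26 wt% O.
Second mineral: 47.997 g O in 84.313 g formula = 56.93 wt% O.
53.26% − 56.93% gives a difference of -3.67 percentage points.

-3.67 percentage points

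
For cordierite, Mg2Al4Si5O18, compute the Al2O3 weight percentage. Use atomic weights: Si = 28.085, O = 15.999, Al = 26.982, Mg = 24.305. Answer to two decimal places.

M(Mg2Al4Si5O18) = 584.945 g/mol; M(Al2O3) = 101.961 g/mol.
Moles Al2O3 per formula unit = 4 Al ÷ 2 = 2.0000.
Al2O3 fraction = (2.0000 × 101.961) / 584.945 = 203.922/584.945 = 0.3486.

34.86 wt%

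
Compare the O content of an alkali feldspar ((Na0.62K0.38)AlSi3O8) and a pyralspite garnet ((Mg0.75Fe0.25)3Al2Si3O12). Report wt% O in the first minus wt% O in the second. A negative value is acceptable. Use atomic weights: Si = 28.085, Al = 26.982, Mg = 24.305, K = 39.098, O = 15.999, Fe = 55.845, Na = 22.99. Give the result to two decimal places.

First mineral: 127.992 g O in 268.340 g formula = 47.70 wt% O.
Second mineral: 191.988 g O in 426.777 g formula = 44.99 wt% O.
47.70% − 44.99% gives a difference of 2.71 percentage points.

2.71 percentage points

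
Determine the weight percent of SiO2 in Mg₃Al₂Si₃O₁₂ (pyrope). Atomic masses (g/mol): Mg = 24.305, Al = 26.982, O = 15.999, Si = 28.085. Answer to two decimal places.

Molar mass of Mg₃Al₂Si₃O₁₂ = 3×24.305 + 2×26.982 + 3×28.085 + 12×15.999 = 403.122 g/mol.
Each formula unit contains 3 Si, equivalent to 3/1 = 3.0000 mol SiO2.
M(SiO2) = 1×28.085 + 2×15.999 = 60.083 g/mol.
Mass of SiO2 per formula unit = 3.0000 × 60.083 = 180.249 g.
SiO2 wt% = 180.249 / 403.122 × 100 = 44.71%.

44.71 wt%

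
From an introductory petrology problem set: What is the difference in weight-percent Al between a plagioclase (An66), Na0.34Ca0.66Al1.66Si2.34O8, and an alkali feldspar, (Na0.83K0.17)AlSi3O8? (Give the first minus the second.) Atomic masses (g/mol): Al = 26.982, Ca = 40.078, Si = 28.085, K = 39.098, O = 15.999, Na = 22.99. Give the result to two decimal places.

Al in Na0.34Ca0.66Al1.66Si2.34O8: molar mass 272.769 g/mol; 1.66×26.982 = 44.790 g → 16.42 wt%.
Al in (Na0.83K0.17)AlSi3O8: molar mass 264.957 g/mol; 1×26.982 = 26.982 g → 10.18 wt%.
Difference = 16.42 − 10.18 = 6.24 percentage points.

6.24 percentage points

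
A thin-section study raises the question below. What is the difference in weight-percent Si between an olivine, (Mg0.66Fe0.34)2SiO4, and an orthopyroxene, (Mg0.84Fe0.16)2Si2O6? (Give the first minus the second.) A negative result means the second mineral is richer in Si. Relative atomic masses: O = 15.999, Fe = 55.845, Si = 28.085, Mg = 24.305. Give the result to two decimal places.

First mineral: 28.085 g Si in 162.138 g formula = 17.32 wt% Si.
Second mineral: 56.170 g Si in 210.867 g formula = 26.64 wt% Si.
17.32% − 26.64% gives a difference of -9.32 percentage points.

-9.32 percentage points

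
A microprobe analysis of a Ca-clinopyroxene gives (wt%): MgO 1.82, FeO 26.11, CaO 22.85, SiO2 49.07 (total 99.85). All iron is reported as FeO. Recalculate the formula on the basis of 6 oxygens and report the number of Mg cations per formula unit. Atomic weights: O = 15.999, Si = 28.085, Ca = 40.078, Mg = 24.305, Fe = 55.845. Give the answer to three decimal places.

MgO: 1.82/40.304 = 0.04516 mol → 0.04516 mol Mg, 0.04516 mol O.
FeO: 26.11/71.844 = 0.36343 mol → 0.36343 mol Fe, 0.36343 mol O.
CaO: 22.85/56.077 = 0.40748 mol → 0.40748 mol Ca, 0.40748 mol O.
SiO2: 49.07/60.083 = 0.81670 mol → 0.81670 mol Si, 1.63340 mol O.
Total oxygen = 2.44947 mol. Normalization factor = 6/2.44947 = 2.44951.
Mg per 6 O = 0.04516 × 2.44951 = 0.111.

0.111 Mg apfu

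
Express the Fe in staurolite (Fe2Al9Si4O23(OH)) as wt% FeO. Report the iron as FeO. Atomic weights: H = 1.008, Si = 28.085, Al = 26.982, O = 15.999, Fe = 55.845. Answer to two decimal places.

Molar mass of Fe2Al9Si4O23(OH) = 2×55.845 + 9×26.982 + 4×28.085 + 24×15.999 + 1×1.008 = 851.852 g/mol.
Each formula unit contains 2 Fe, equivalent to 2/1 = 2.0000 mol FeO.
M(FeO) = 1×55.845 + 1×15.999 = 71.844 g/mol.
Mass of FeO per formula unit = 2.0000 × 71.844 = 143.688 g.
FeO wt% = 143.688 / 851.852 × 100 = 16.87%.

16.87 wt%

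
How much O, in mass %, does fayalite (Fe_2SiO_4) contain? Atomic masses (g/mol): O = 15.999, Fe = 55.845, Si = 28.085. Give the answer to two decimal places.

M(Fe_2SiO_4) = 203.771 g/mol.
O contributes 4 × 15.999 = 63.996 g per mole.
63.996/203.771 = 0.3141 → 31.41%.

31.41 mass %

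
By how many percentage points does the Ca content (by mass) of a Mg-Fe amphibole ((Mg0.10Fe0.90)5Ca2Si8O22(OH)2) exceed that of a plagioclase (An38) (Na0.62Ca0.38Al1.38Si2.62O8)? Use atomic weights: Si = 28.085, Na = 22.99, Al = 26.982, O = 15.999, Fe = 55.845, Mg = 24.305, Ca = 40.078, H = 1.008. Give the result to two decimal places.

2.72 percentage points

Ca in (Mg0.10Fe0.90)5Ca2Si8O22(OH)2: molar mass 954.283 g/mol; 2×40.078 = 80.156 g → 8.40 wt%.
Ca in Na0.62Ca0.38Al1.38Si2.62O8: molar mass 268.293 g/mol; 0.38×40.078 = 15.230 g → 5.68 wt%.
Difference = 8.40 − 5.68 = 2.72 percentage points.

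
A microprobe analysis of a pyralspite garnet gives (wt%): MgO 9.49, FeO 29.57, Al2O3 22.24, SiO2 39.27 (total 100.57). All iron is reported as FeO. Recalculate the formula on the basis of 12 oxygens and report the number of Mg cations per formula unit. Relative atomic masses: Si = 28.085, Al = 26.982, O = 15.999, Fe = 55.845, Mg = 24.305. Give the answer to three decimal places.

9.49 wt% MgO ÷ 40.304 g/mol = 0.23546 mol, giving 0.23546 Mg and 0.23546 O.
29.57 wt% FeO ÷ 71.844 g/mol = 0.41159 mol, giving 0.41159 Fe and 0.41159 O.
22.24 wt% Al2O3 ÷ 101.961 g/mol = 0.21812 mol, giving 0.43624 Al and 0.65436 O.
39.27 wt% SiO2 ÷ 60.083 g/mol = 0.65360 mol, giving 0.65360 Si and 1.30720 O.
Oxygen sums to 2.60861; scaling by 12/2.60861 = 4.60015 puts the formula on 12 O.
Mg: 0.23546 × 4.60015 = 1.083 atoms per formula unit.

1.083 Mg apfu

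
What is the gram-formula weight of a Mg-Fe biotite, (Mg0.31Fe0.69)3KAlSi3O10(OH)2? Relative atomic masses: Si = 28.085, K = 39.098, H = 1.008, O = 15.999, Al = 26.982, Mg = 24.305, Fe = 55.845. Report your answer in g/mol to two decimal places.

482.54 g/mol

M = 0.93(24.305) + 2.07(55.845) + 1(39.098) + 1(26.982) + 3(28.085) + 12(15.999) + 2(1.008)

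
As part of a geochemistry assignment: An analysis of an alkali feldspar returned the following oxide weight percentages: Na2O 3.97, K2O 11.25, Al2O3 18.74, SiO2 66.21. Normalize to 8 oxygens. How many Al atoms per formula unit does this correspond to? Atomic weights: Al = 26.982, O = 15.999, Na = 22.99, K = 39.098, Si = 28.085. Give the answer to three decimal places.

1.001 Al apfu

3.97 wt% Na2O ÷ 61.979 g/mol = 0.06405 mol, giving 0.12810 Na and 0.06405 O.
11.25 wt% K2O ÷ 94.195 g/mol = 0.11943 mol, giving 0.23886 K and 0.11943 O.
18.74 wt% Al2O3 ÷ 101.961 g/mol = 0.18380 mol, giving 0.36760 Al and 0.55140 O.
66.21 wt% SiO2 ÷ 60.083 g/mol = 1.10198 mol, giving 1.10198 Si and 2.20396 O.
Oxygen sums to 2.93884; scaling by 8/2.93884 = 2.72216 puts the formula on 8 O.
Al: 0.36760 × 2.72216 = 1.001 atoms per formula unit.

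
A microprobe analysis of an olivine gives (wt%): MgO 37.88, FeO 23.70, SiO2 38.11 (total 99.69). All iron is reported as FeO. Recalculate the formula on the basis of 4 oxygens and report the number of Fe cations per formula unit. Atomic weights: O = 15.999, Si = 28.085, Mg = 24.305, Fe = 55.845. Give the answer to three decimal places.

MgO (M=40.304): mol = 0.93986; Mg = 0.93986, O = 0.93986.
FeO (M=71.844): mol = 0.32988; Fe = 0.32988, O = 0.32988.
SiO2 (M=60.083): mol = 0.63429; Si = 0.63429, O = 1.26858.
ΣO = 2.53832; factor = 4/ΣO = 1.57585.
Fe apfu = 0.32988 × 1.57585 = 0.520.

0.520 Fe apfu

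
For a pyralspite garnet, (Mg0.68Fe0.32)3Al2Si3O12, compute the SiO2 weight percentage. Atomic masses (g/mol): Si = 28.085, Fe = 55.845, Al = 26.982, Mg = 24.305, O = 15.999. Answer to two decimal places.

41.59 wt%

Molar mass of (Mg0.68Fe0.32)3Al2Si3O12 = 2.04×24.305 + 0.96×55.845 + 2×26.982 + 3×28.085 + 12×15.999 = 433.400 g/mol.
Each formula unit contains 3 Si, equivalent to 3/1 = 3.0000 mol SiO2.
M(SiO2) = 1×28.085 + 2×15.999 = 60.083 g/mol.
Mass of SiO2 per formula unit = 3.0000 × 60.083 = 180.249 g.
SiO2 wt% = 180.249 / 433.400 × 100 = 41.59%.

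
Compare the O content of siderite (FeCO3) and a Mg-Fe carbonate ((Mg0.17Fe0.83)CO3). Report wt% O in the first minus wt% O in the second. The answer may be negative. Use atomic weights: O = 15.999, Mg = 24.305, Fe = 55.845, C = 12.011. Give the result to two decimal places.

O in FeCO3: molar mass 115.853 g/mol; 3×15.999 = 47.997 g → 41.43 wt%.
O in (Mg0.17Fe0.83)CO3: molar mass 110.491 g/mol; 3×15.999 = 47.997 g → 43.44 wt%.
Difference = 41.43 − 43.44 = -2.01 percentage points.

-2.01 percentage points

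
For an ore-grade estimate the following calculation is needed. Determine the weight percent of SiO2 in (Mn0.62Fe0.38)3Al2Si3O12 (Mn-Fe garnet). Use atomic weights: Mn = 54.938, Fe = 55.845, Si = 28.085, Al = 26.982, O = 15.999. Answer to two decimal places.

36.34 wt%

Formula mass = 496.055 g/mol.
3 Si → 3.0000 mol SiO2 per formula unit; M(SiO2) = 60.083, so SiO2 mass = 180.249 g.
180.249/496.055 × 100 = 36.34 wt%.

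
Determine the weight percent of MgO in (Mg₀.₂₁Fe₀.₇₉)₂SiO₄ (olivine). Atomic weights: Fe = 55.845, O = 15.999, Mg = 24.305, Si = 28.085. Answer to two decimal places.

Molar mass of (Mg₀.₂₁Fe₀.₇₉)₂SiO₄ = 0.42*24.305 + 1.58*55.845 + 1*28.085 + 4*15.999 = 190.524 g/mol.
Each formula unit contains 0.42 Mg, equivalent to 0.42/1 = 0.4200 mol MgO.
M(MgO) = 1×24.305 + 1×15.999 = 40.304 g/mol.
Mass of MgO per formula unit = 0.4200 × 40.304 = 16.928 g.
MgO wt% = 16.928 / 190.524 × 100 = 8.88%.

8.88 wt%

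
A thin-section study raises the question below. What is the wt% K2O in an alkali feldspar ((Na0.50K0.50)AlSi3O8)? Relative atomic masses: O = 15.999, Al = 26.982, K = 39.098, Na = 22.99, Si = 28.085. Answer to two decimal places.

M((Na0.50K0.50)AlSi3O8) = 270.273 g/mol; M(K2O) = 94.195 g/mol.
Moles K2O per formula unit = 0.50 K ÷ 2 = 0.2500.
K2O fraction = (0.2500 × 94.195) / 270.273 = 23.549/270.273 = 0.0871.

8.71 wt%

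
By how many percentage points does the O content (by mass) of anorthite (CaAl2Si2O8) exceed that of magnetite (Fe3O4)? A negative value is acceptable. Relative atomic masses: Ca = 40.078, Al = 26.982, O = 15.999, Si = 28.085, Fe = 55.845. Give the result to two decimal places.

First mineral: 127.992 g O in 278.204 g formula = 46.01 wt% O.
Second mineral: 63.996 g O in 231.531 g formula = 27.64 wt% O.
46.01% − 27.64% gives a difference of 18.37 percentage points.

18.37 percentage points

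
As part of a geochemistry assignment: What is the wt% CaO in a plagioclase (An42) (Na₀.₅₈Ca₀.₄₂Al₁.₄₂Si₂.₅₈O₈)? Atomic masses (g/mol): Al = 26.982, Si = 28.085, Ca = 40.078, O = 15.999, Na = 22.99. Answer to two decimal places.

8.76 wt%

M(Na₀.₅₈Ca₀.₄₂Al₁.₄₂Si₂.₅₈O₈) = 268.933 g/mol; M(CaO) = 56.077 g/mol.
Moles CaO per formula unit = 0.42 Ca ÷ 1 = 0.4200.
CaO fraction = (0.4200 × 56.077) / 268.933 = 23.552/268.933 = 0.0876.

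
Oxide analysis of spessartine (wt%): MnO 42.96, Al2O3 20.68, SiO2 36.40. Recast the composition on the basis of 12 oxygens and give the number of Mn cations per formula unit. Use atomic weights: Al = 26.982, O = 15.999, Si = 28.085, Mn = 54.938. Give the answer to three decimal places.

2.996 Mn apfu

MnO (M=70.937): mol = 0.60561; Mn = 0.60561, O = 0.60561.
Al2O3 (M=101.961): mol = 0.20282; Al = 0.40564, O = 0.60846.
SiO2 (M=60.083): mol = 0.60583; Si = 0.60583, O = 1.21166.
ΣO = 2.42573; factor = 12/ΣO = 4.94696.
Mn apfu = 0.60561 × 4.94696 = 2.996.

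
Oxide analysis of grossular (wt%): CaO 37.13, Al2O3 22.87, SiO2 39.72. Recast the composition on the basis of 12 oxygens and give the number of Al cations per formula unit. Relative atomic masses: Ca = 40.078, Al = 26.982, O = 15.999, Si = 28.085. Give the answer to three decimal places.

CaO: 37.13/56.077 = 0.66213 mol → 0.66213 mol Ca, 0.66213 mol O.
Al2O3: 22.87/101.961 = 0.22430 mol → 0.44860 mol Al, 0.67290 mol O.
SiO2: 39.72/60.083 = 0.66109 mol → 0.66109 mol Si, 1.32218 mol O.
Total oxygen = 2.65721 mol. Normalization factor = 12/2.65721 = 4.51601.
Al per 12 O = 0.44860 × 4.51601 = 2.026.

2.026 Al apfu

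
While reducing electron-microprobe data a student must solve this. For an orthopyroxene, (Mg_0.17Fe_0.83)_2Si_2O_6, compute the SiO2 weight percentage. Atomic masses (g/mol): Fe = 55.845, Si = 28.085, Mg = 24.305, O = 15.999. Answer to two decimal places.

47.47 wt%

Formula mass = 253.130 g/mol.
2 Si → 2.0000 mol SiO2 per formula unit; M(SiO2) = 60.083, so SiO2 mass = 120.166 g.
120.166/253.130 × 100 = 47.47 wt%.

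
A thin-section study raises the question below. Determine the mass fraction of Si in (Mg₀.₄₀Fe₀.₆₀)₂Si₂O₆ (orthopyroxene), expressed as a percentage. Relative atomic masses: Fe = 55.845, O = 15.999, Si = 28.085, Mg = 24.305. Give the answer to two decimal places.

23.54 wt%

Molar mass of (Mg₀.₄₀Fe₀.₆₀)₂Si₂O₆: 0.80·24.305 + 1.20·55.845 + 2·28.085 + 6·15.999 = 238.622 g/mol.
Mass of Si per formula unit: 2 × 28.085 = 56.170 g.
Weight fraction Si = 56.170 / 238.622 = 0.2354.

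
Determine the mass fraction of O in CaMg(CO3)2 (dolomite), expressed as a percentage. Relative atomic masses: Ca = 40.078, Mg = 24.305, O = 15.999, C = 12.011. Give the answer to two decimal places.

52.06 wt%

M(CaMg(CO3)2) = 184.399 g/mol.
O contributes 6 × 15.999 = 95.994 g per mole.
95.994/184.399 = 0.5206 → 52.06%.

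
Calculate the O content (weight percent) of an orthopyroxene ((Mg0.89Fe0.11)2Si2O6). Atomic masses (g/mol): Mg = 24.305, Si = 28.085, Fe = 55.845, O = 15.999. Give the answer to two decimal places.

M((Mg0.89Fe0.11)2Si2O6) = 207.713 g/mol.
O contributes 6 × 15.999 = 95.994 g per mole.
95.994/207.713 = 0.4621 → 46.21%.

46.21 weight percent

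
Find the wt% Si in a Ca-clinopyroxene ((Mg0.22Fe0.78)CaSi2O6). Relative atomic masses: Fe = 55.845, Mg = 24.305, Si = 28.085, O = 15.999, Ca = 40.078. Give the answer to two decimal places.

23.29 wt%

M((Mg0.22Fe0.78)CaSi2O6) = 241.148 g/mol.
Si contributes 2 × 28.085 = 56.170 g per mole.
56.170/241.148 = 0.2329 → 23.29%.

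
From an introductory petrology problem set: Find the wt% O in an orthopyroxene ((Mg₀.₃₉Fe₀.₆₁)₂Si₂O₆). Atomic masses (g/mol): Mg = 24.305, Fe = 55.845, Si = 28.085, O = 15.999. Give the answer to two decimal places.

40.12 wt%

M((Mg₀.₃₉Fe₀.₆₁)₂Si₂O₆) = 239.253 g/mol.
O contributes 6 × 15.999 = 95.994 g per mole.
95.994/239.253 = 0.4012 → 40.12%.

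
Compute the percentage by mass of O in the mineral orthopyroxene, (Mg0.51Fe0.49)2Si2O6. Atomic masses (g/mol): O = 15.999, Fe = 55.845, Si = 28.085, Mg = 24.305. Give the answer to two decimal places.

Formula mass = 1.02·24.305 + 0.98·55.845 + 2·28.085 + 6·15.999 = 231.683 g/mol, of which 95.994 g is O.
So O makes up 95.994/231.683 = 0.4143 of the mass, i.e. 41.43%.

41.43 weight percent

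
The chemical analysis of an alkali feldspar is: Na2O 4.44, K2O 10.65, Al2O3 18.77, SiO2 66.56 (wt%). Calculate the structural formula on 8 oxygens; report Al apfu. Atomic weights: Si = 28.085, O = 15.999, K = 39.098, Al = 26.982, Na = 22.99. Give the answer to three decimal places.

0.998 Al apfu

4.44 wt% Na2O ÷ 61.979 g/mol = 0.07164 mol, giving 0.14328 Na and 0.07164 O.
10.65 wt% K2O ÷ 94.195 g/mol = 0.11306 mol, giving 0.22612 K and 0.11306 O.
18.77 wt% Al2O3 ÷ 101.961 g/mol = 0.18409 mol, giving 0.36818 Al and 0.55227 O.
66.56 wt% SiO2 ÷ 60.083 g/mol = 1.10780 mol, giving 1.10780 Si and 2.21560 O.
Oxygen sums to 2.95257; scaling by 8/2.95257 = 2.70950 puts the formula on 8 O.
Al: 0.36818 × 2.70950 = 0.998 atoms per formula unit.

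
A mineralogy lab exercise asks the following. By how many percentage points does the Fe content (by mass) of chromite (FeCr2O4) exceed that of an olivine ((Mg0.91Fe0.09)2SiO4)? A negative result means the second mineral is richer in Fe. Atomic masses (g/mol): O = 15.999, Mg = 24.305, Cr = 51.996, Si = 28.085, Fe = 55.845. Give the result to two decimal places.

18.08 percentage points

First mineral: 55.845 g Fe in 223.833 g formula = 24.95 wt% Fe.
Second mineral: 10.052 g Fe in 146.368 g formula = 6.87 wt% Fe.
24.95% − 6.87% gives a difference of 18.08 percentage points.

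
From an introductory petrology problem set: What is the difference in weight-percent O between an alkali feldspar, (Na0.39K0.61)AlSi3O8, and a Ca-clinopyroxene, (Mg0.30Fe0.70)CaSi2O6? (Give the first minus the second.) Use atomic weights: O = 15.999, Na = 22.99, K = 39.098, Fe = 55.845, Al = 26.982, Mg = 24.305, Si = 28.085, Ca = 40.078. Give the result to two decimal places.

M((Na0.39K0.61)AlSi3O8) = 272.045 g/mol, so wt% O = 127.992/272.045 × 100 = 47.05%.
M((Mg0.30Fe0.70)CaSi2O6) = 238.625 g/mol, so wt% O = 95.994/238.625 × 100 = 40.23%.
47.05 − 40.23 = 6.82 pp.

6.82 percentage points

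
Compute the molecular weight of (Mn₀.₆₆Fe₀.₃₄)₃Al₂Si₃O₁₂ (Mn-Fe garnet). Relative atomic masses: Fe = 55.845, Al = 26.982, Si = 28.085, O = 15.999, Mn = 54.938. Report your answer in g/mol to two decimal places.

The formula mass is the sum 1.98(54.938) + 1.02(55.845) + 2(26.982) + 3(28.085) + 12(15.999).

495.95 g/mol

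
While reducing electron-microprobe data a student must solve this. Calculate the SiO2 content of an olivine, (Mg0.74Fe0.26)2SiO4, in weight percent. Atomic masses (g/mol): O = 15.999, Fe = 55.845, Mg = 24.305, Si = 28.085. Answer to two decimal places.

38.25 wt%

M((Mg0.74Fe0.26)2SiO4) = 157.092 g/mol; M(SiO2) = 60.083 g/mol.
Moles SiO2 per formula unit = 1 Si ÷ 1 = 1.0000.
SiO2 fraction = (1.0000 × 60.083) / 157.092 = 60.083/157.092 = 0.3825.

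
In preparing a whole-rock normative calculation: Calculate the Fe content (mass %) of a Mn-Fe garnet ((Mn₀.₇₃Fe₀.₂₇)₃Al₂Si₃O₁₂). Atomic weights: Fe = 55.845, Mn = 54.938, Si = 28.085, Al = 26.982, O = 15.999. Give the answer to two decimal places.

Formula mass = 2.19×54.938 + 0.81×55.845 + 2×26.982 + 3×28.085 + 12×15.999 = 495.756 g/mol, of which 45.234 g is Fe.
So Fe makes up 45.234/495.756 = 0.0912 of the mass, i.e. 9.12%.

9.12 mass %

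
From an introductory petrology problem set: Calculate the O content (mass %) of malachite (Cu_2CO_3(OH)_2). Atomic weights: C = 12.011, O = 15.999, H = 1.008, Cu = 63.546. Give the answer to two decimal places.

Molar mass of Cu_2CO_3(OH)_2: 2×63.546 + 1×12.011 + 5×15.999 + 2×1.008 = 221.114 g/mol.
Mass of O per formula unit: 5 × 15.999 = 79.995 g.
Weight fraction O = 79.995 / 221.114 = 0.3618.

36.18 mass %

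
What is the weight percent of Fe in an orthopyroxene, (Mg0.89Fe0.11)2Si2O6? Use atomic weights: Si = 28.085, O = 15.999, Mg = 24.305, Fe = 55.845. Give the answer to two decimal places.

5.91 weight percent

M((Mg0.89Fe0.11)2Si2O6) = 207.713 g/mol.
Fe contributes 0.22 × 55.845 = 12.286 g per mole.
12.286/207.713 = 0.0591 → 5.91%.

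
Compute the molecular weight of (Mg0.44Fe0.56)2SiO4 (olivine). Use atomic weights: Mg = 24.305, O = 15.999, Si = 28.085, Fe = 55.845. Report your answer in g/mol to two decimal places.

176.02 g/mol

M = 0.88·24.305 + 1.12·55.845 + 1·28.085 + 4·15.999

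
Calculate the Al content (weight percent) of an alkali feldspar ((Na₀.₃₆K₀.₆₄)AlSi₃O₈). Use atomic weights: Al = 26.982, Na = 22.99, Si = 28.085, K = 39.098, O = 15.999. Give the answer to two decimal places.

M((Na₀.₃₆K₀.₆₄)AlSi₃O₈) = 272.528 g/mol.
Al contributes 1 × 26.982 = 26.982 g per mole.
26.982/272.528 = 0.0990 → 9.90%.

9.90 weight percent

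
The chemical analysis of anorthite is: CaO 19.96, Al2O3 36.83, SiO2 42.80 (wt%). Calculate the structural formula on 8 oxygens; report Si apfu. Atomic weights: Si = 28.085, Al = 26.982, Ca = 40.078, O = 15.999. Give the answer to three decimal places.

CaO: 19.96/56.077 = 0.35594 mol → 0.35594 mol Ca, 0.35594 mol O.
Al2O3: 36.83/101.961 = 0.36122 mol → 0.72244 mol Al, 1.08366 mol O.
SiO2: 42.80/60.083 = 0.71235 mol → 0.71235 mol Si, 1.42470 mol O.
Total oxygen = 2.86430 mol. Normalization factor = 8/2.86430 = 2.79300.
Si per 8 O = 0.71235 × 2.79300 = 1.990.

1.990 Si apfu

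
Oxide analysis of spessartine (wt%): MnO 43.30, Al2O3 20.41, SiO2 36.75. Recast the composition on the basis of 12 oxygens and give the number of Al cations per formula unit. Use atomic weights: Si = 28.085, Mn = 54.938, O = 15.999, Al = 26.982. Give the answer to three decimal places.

MnO (M=70.937): mol = 0.61040; Mn = 0.61040, O = 0.61040.
Al2O3 (M=101.961): mol = 0.20017; Al = 0.40034, O = 0.60051.
SiO2 (M=60.083): mol = 0.61165; Si = 0.61165, O = 1.22330.
ΣO = 2.43421; factor = 12/ΣO = 4.92973.
Al apfu = 0.40034 × 4.92973 = 1.974.

1.974 Al apfu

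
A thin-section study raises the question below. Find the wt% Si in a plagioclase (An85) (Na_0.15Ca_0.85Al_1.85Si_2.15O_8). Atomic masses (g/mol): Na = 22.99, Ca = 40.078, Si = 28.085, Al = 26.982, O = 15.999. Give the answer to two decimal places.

21.89 wt%

Molar mass of Na_0.15Ca_0.85Al_1.85Si_2.15O_8: 0.15·22.99 + 0.85·40.078 + 1.85·26.982 + 2.15·28.085 + 8·15.999 = 275.806 g/mol.
Mass of Si per formula unit: 2.15 × 28.085 = 60.383 g.
Weight fraction Si = 60.383 / 275.806 = 0.2189.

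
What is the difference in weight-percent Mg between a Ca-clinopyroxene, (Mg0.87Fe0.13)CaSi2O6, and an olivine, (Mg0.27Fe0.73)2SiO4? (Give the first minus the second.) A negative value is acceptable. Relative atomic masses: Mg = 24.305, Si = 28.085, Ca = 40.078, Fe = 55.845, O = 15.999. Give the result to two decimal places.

2.55 percentage points

First mineral: 21.145 g Mg in 220.647 g formula = 9.58 wt% Mg.
Second mineral: 13.125 g Mg in 186.739 g formula = 7.03 wt% Mg.
9.58% − 7.03% gives a difference of 2.55 percentage points.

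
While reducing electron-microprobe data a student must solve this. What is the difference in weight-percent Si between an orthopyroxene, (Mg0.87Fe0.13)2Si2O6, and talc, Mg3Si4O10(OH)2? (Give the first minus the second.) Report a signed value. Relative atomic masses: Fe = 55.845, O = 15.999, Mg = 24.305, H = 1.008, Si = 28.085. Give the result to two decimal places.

First mineral: 56.170 g Si in 208.974 g formula = 26.88 wt% Si.
Second mineral: 112.340 g Si in 379.259 g formula = 29.62 wt% Si.
26.88% − 29.62% gives a difference of -2.74 percentage points.

-2.74 percentage points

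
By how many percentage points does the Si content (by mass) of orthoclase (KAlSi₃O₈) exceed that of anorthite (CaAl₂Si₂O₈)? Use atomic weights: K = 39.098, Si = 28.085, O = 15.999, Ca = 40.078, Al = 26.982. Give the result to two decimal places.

First mineral: 84.255 g Si in 278.327 g formula = 30.27 wt% Si.
Second mineral: 56.170 g Si in 278.204 g formula = 20.19 wt% Si.
30.27% − 20.19% gives a difference of 10.08 percentage points.

10.08 percentage points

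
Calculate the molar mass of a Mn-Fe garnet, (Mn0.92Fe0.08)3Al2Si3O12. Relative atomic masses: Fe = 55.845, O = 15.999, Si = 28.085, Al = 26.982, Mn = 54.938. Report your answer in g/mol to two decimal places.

495.24 g/mol

M = 2.76×54.938 + 0.24×55.845 + 2×26.982 + 3×28.085 + 12×15.999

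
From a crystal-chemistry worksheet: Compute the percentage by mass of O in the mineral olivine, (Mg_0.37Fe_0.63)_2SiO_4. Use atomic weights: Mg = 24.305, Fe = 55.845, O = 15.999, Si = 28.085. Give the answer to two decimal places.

35.47 wt%

Formula mass = 0.74×24.305 + 1.26×55.845 + 1×28.085 + 4×15.999 = 180.431 g/mol, of which 63.996 g is O.
So O makes up 63.996/180.431 = 0.3547 of the mass, i.e. 35.47%.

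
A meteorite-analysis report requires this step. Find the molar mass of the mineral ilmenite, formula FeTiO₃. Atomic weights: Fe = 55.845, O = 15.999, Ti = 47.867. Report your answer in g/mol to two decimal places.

151.71 g/mol

Fe: 1 × 55.845 = 55.8450
Ti: 1 × 47.867 = 47.8670
O: 3 × 15.999 = 47.9970
Summing the contributions gives the formula mass.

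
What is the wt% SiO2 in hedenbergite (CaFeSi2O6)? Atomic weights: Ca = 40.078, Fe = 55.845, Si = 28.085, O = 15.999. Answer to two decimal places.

Molar mass of CaFeSi2O6 = 1*40.078 + 1*55.845 + 2*28.085 + 6*15.999 = 248.087 g/mol.
Each formula unit contains 2 Si, equivalent to 2/1 = 2.0000 mol SiO2.
M(SiO2) = 1×28.085 + 2×15.999 = 60.083 g/mol.
Mass of SiO2 per formula unit = 2.0000 × 60.083 = 120.166 g.
SiO2 wt% = 120.166 / 248.087 × 100 = 48.44%.

48.44 wt%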